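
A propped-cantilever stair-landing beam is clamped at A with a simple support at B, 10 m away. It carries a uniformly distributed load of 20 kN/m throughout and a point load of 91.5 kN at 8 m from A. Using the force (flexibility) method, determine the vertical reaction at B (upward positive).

R_B = 139.4 kN

Remove the prop at B; the released (primary) structure is a cantilever built in at A.
Free-end deflection of the primary structure under the applied loading (downward +):
  UDL 20: wL⁴/(8EI) = 25000/EI
  point load 91.5 at a = 8: Pa²(3L − a)/(6EI) = 21472/EI
  δ_0 = 46472/EI
Flexibility coefficient — unit upward force at B: δ_{BB} = L³/(3EI) = 333.3/EI.
The prop prevents deflection at B: R_B = δ_0/δ_{BB} = 46472/333.3 = 139.4 kN.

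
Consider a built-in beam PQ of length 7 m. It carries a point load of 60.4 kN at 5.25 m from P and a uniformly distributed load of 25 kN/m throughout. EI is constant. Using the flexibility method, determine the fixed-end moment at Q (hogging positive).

M_Q = 161.5 kN·m

Take the two fixed-end moments M_P, M_Q as redundants; the released structure is the simple span PQ.
End rotations of the released simple span under the applied load (×1/EI):
  at P: point load 60.4 at a = 5.25: Pab(L + b)/(6LEI) = 115.6/EI
  at Q: point load 60.4 at a = 5.25: Pab(L + a)/(6LEI) = 161.9/EI
  at P: UDL 25: wL³/(24EI) = 357.3/EI
  at Q: UDL 25: wL³/(24EI) = 357.3/EI
  θ_P0 = 472.9/EI,  θ_Q0 = 519.1/EI
Flexibility coefficients: a unit moment at one end gives L/(3EI) there and L/(6EI) at the far end, so f₁₁ = f₂₂ = 2.333/EI and f₁₂ = f₂₁ = 1.167/EI.
Compatibility — zero rotation at each built-in end:
  2.333 M_P + 1.167 M_Q = 472.9
  1.167 M_P + 2.333 M_Q = 519.1
Solving the pair gives M_P = 121.9 kN·m and M_Q = 161.5 kN·m (hogging).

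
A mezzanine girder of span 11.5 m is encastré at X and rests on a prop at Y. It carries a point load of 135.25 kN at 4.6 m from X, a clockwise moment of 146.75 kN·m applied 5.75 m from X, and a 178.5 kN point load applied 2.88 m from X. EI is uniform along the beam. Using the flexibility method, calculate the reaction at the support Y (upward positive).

Release the roller at Y. Primary structure: cantilever fixed at X.
Deflection at Y on the released cantilever, summing each load's contribution:
  point load 135.25 at a = 4.6: Pa²(3L − a)/(6EI) = 14262/EI
  clockwise couple 146.75 at a = 5.75: M₀a(2L − a)/(2EI) = 7278/EI
  point load 178.5 at a = 2.88: Pa²(3L − a)/(6EI) = 7803/EI
  δ_0 = 29342/EI
Flexibility coefficient — unit upward force at Y: δ_{YY} = L³/(3EI) = 507/EI.
Compatibility at Y: δ_0 − R_Y·δ_{YY} = 0, so R_Y = 29342/507 = 57.88 kN.

R_Y = 57.88 kN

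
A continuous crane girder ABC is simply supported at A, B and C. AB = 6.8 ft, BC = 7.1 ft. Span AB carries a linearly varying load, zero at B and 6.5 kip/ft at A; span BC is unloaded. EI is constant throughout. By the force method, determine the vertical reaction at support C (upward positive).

R_C = -1.208 kip

Release continuity at B by inserting a hinge; the redundant is the internal moment M_B. The primary structure is two simply-supported spans AB and BC.
End slopes at the hinge B, treating each span as simply supported:
  span AB: triangular load, peak 6.5: 7w₀L³/(360EI) = 39.74/EI
  relative rotation θ_0 = (39.74 + 0)/EI = 39.74/EI
A unit hogging moment at B produces rotation L₁/(3EI) + L₂/(3EI) = 4.633/EI.
Compatibility: M_B·(L₁+L₂)/(3EI) = θ_0, giving M_B = 8.577 kip·ft (hogging).
Span BC, ΣM about C: R_B^{BC}·7.1 = 0 + 8.577, so R_B^{BC} = 1.208 kip and R_C = 0 − 1.208 = -1.208 kip.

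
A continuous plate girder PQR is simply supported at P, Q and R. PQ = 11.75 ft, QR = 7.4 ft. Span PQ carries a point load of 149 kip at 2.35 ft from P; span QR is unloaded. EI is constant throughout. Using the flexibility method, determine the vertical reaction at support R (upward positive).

Insert a hinge at Q; M_Q is the redundant, and each span becomes simply supported.
End slopes at the hinge Q, treating each span as simply supported:
  span PQ: point load 149 at a = 2.35: Pab(L + a)/(6LEI) = 658.3/EI
  relative rotation θ_0 = (658.3 + 0)/EI = 658.3/EI
A unit hogging moment at Q produces rotation L₁/(3EI) + L₂/(3EI) = 6.383/EI.
Slope continuity at Q: θ_0 = M_Q·6.383/EI, so M_Q = 658.3/6.383 = 103.1 kip·ft (hogging).
Span QR, ΣM about R: R_Q^{QR}·7.4 = 0 + 103.1, so R_Q^{QR} = 13.94 kip and R_R = 0 − 13.94 = -13.94 kip.

R_R = -13.94 kip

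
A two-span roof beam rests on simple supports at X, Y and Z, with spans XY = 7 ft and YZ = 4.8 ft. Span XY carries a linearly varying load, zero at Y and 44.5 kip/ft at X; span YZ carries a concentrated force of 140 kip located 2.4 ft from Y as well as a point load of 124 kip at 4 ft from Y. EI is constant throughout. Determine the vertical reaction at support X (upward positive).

R_X = 82.93 kip

Insert a hinge at Y; M_Y is the redundant, and each span becomes simply supported.
Rotations at Y on the released spans (each span's end-slope, ×1/EI):
  span XY: triangular load, peak 44.5: 7w₀L³/(360EI) = 296.8/EI
  span YZ: point load 140 at a = 2.4: Pab(L + b)/(6LEI) = 201.6/EI
  span YZ: point load 124 at a = 4: Pab(L + b)/(6LEI) = 77.16/EI
  relative rotation θ_0 = (296.8 + 278.8)/EI = 575.5/EI
A unit hogging moment at Y produces rotation L₁/(3EI) + L₂/(3EI) = 3.933/EI.
Compatibility: M_Y·(L₁+L₂)/(3EI) = θ_0, giving M_Y = 146.3 kip·ft (hogging).
Span XY, ΣM about X with M_Y applied at Y: R_Y^{XY}·7 = 363.4 + 146.3, so R_Y^{XY} = 72.82 kip and R_X = 155.8 − 72.82 = 82.93 kip.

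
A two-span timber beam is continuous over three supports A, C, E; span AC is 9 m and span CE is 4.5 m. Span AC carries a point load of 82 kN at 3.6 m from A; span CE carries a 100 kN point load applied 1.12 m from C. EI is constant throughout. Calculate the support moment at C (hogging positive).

M_C = 107.2 kN·m

Insert a hinge at C; M_C is the redundant, and each span becomes simply supported.
End slopes at the hinge C, treating each span as simply supported:
  span AC: point load 82 at a = 3.6: Pab(L + a)/(6LEI) = 372/EI
  span CE: point load 100 at a = 1.12: Pab(L + b)/(6LEI) = 110.5/EI
  relative rotation θ_0 = (372 + 110.5)/EI = 482.4/EI
A unit hogging moment at C produces rotation L₁/(3EI) + L₂/(3EI) = 4.5/EI.
Slope continuity at C: θ_0 = M_C·4.5/EI, so M_C = 482.4/4.5 = 107.2 kN·m (hogging).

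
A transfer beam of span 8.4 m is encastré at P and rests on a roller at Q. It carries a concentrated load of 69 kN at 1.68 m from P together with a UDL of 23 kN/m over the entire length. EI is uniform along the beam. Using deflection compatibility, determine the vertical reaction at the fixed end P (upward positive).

Release the roller at Q. Primary structure: cantilever fixed at P.
Free-end deflection of the primary structure under the applied loading (downward +):
  point load 69 at a = 1.68: Pa²(3L − a)/(6EI) = 763.4/EI
  UDL 23: wL⁴/(8EI) = 14314/EI
  δ_0 = 15077/EI
Tip deflection under a unit load at Q: L³/(3EI) = 197.6/EI.
Compatibility at Q: δ_0 − R_Q·δ_{QQ} = 0, so R_Q = 15077/197.6 = 76.31 kN.
Vertical equilibrium: R_P = ΣP − R_Q = 262.2 − 76.31 = 185.9 kN.

R_P = 185.9 kN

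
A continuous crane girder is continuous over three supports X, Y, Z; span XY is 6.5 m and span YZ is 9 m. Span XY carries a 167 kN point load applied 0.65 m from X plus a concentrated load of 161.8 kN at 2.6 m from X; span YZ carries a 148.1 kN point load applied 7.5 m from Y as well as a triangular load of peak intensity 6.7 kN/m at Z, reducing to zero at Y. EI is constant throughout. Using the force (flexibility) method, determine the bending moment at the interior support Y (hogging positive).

Take M_Y as the redundant. Released structure: two simple spans XY and YZ with a hinge at Y.
Discontinuity in slope at Y on the released structure — sum the simple-span end rotations:
  span XY: point load 167 at a = 0.65: Pab(L + a)/(6LEI) = 116.4/EI
  span XY: point load 161.8 at a = 2.6: Pab(L + a)/(6LEI) = 382.8/EI
  span YZ: point load 148.1 at a = 7.5: Pab(L + b)/(6LEI) = 324/EI
  span YZ: triangular load, peak 6.7: 7w₀L³/(360EI) = 94.97/EI
  relative rotation θ_0 = (499.2 + 418.9)/EI = 918.2/EI
A unit hogging moment at Y produces rotation L₁/(3EI) + L₂/(3EI) = 5.167/EI.
Compatibility: M_Y·(L₁+L₂)/(3EI) = θ_0, giving M_Y = 177.7 kN·m (hogging).

M_Y = 177.7 kN·m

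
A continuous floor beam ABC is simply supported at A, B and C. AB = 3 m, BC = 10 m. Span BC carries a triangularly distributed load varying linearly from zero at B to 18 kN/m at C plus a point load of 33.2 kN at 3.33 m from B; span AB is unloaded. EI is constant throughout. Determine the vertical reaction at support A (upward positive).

Take M_B as the redundant. Released structure: two simple spans AB and BC with a hinge at B.
End slopes at the hinge B, treating each span as simply supported:
  span BC: triangular load, peak 18: 7w₀L³/(360EI) = 350/EI
  span BC: point load 33.2 at a = 3.33: Pab(L + b)/(6LEI) = 204.9/EI
  relative rotation θ_0 = (0 + 554.9)/EI = 554.9/EI
A unit hogging moment at B produces rotation L₁/(3EI) + L₂/(3EI) = 4.333/EI.
Compatibility: M_B·(L₁+L₂)/(3EI) = θ_0, giving M_B = 128 kN·m (hogging).
Span AB, ΣM about A with M_B applied at B: R_B^{AB}·3 = 0 + 128, so R_B^{AB} = 42.68 kN and R_A = 0 − 42.68 = -42.68 kN.

R_A = -42.68 kN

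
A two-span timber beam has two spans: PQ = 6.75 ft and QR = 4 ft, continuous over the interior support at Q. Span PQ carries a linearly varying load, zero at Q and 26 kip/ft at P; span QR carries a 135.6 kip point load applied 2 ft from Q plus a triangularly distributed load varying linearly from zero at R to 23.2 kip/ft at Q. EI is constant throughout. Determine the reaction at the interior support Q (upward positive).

R_Q = 164 kip

Take M_Q as the redundant. Released structure: two simple spans PQ and QR with a hinge at Q.
Discontinuity in slope at Q on the released structure — sum the simple-span end rotations:
  span PQ: triangular load, peak 26: 7w₀L³/(360EI) = 155.5/EI
  span QR: point load 135.6 at a = 2: Pab(L + b)/(6LEI) = 135.6/EI
  span QR: triangular load, peak 23.2: w₀L³/(45EI) = 33/EI
  relative rotation θ_0 = (155.5 + 168.6)/EI = 324.1/EI
A unit hogging moment at Q produces rotation L₁/(3EI) + L₂/(3EI) = 3.583/EI.
Slope continuity at Q: θ_0 = M_Q·3.583/EI, so M_Q = 324.1/3.583 = 90.44 kip·ft (hogging).
Span PQ, ΣM about P with M_Q applied at Q: R_Q^{PQ}·6.75 = 197.4 + 90.44, so R_Q^{PQ} = 42.65 kip and R_P = 87.75 − 42.65 = 45.1 kip.
Span QR, ΣM about R: R_Q^{QR}·4 = 394.9 + 90.44, so R_Q^{QR} = 121.3 kip and R_R = 182 − 121.3 = 60.66 kip.
R_Q = 42.65 + 121.3 = 164 kip.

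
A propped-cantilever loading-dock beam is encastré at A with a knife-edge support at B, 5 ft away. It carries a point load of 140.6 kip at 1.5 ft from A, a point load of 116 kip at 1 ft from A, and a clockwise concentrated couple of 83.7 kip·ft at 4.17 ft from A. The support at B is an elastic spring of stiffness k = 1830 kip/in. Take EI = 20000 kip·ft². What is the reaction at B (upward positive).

Choose R_B as the redundant. The primary structure is the cantilever fixed at A.
Deflection at B on the released cantilever, summing each load's contribution:
  point load 140.6 at a = 1.5: Pa²(3L − a)/(6EI) = 711.8/EI
  point load 116 at a = 1: Pa²(3L − a)/(6EI) = 270.7/EI
  clockwise couple 83.7 at a = 4.17: M₀a(2L − a)/(2EI) = 1017/EI
  δ_0 = 2000/EI
Tip deflection under a unit load at B: L³/(3EI) = 41.67/EI.
With EI = 20000 kip·ft²: δ_0 = 0.099994 ft and δ_{BB} = 0.002083 ft/kip.
Compatibility — the spring shortens by R_B/k under the reaction it provides: δ_0 − R_B·δ_{BB} = R_B/k. With 1/k = 1/(1830×12) ft/kip = 0.000046 ft/kip, R_B = δ_0 / (δ_{BB} + 1/k) = 0.099994 / (0.002083 + 0.000046) = 46.97 kip.

R_B = 46.97 kip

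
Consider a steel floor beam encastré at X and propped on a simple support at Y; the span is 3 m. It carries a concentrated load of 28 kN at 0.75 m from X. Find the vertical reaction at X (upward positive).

R_X = 25.59 kN

Release the roller at Y. Primary structure: cantilever fixed at X.
Free-end deflection of the primary structure under the applied loading (downward +):
  point load 28 at a = 0.75: Pa²(3L − a)/(6EI) = 21.66/EI
Flexibility coefficient — unit upward force at Y: δ_{YY} = L³/(3EI) = 9/EI.
The prop prevents deflection at Y: R_Y = δ_0/δ_{YY} = 21.66/9 = 2.406 kN.
Vertical equilibrium: R_X = ΣP − R_Y = 28 − 2.406 = 25.59 kN.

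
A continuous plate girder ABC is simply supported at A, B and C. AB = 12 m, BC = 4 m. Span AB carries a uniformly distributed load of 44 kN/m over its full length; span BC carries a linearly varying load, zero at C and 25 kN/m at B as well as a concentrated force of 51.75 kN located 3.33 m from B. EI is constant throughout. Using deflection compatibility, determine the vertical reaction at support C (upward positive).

Take M_B as the redundant. Released structure: two simple spans AB and BC with a hinge at B.
Rotations at B on the released spans (each span's end-slope, ×1/EI):
  span AB: UDL 44: wL³/(24EI) = 3168/EI
  span BC: triangular load, peak 25: w₀L³/(45EI) = 35.56/EI
  span BC: point load 51.75 at a = 3.33: Pab(L + b)/(6LEI) = 22.47/EI
  relative rotation θ_0 = (3168 + 58.02)/EI = 3226/EI
A unit hogging moment at B produces rotation L₁/(3EI) + L₂/(3EI) = 5.333/EI.
Slope continuity at B: θ_0 = M_B·5.333/EI, so M_B = 3226/5.333 = 604.9 kN·m (hogging).
Span BC, ΣM about C: R_B^{BC}·4 = 168 + 604.9, so R_B^{BC} = 193.2 kN and R_C = 101.8 − 193.2 = -91.47 kN.

R_C = -91.47 kN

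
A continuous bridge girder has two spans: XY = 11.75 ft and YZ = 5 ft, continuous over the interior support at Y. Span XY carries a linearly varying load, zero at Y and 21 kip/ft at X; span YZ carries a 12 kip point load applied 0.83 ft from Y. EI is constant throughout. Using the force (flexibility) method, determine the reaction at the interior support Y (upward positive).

Insert a hinge at Y; M_Y is the redundant, and each span becomes simply supported.
Rotations at Y on the released spans (each span's end-slope, ×1/EI):
  span XY: triangular load, peak 21: 7w₀L³/(360EI) = 662.4/EI
  span YZ: point load 12 at a = 0.83: Pab(L + b)/(6LEI) = 12.7/EI
  relative rotation θ_0 = (662.4 + 12.7)/EI = 675.1/EI
A unit hogging moment at Y produces rotation L₁/(3EI) + L₂/(3EI) = 5.583/EI.
Compatibility: M_Y·(L₁+L₂)/(3EI) = θ_0, giving M_Y = 120.9 kip·ft (hogging).
Span XY, ΣM about X with M_Y applied at Y: R_Y^{XY}·11.75 = 483.2 + 120.9, so R_Y^{XY} = 51.42 kip and R_X = 123.4 − 51.42 = 71.96 kip.
Span YZ, ΣM about Z: R_Y^{YZ}·5 = 50.04 + 120.9, so R_Y^{YZ} = 34.19 kip and R_Z = 12 − 34.19 = -22.19 kip.
R_Y = 51.42 + 34.19 = 85.61 kip.

R_Y = 85.61 kip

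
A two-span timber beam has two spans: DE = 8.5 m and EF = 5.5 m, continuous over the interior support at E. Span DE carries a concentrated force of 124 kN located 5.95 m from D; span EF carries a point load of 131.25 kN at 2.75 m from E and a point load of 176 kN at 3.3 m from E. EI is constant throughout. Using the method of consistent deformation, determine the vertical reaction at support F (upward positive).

Release continuity at E by inserting a hinge; the redundant is the internal moment M_E. The primary structure is two simply-supported spans DE and EF.
Discontinuity in slope at E on the released structure — sum the simple-span end rotations:
  span DE: point load 124 at a = 5.95: Pab(L + a)/(6LEI) = 533.1/EI
  span EF: point load 131.25 at a = 2.75: Pab(L + b)/(6LEI) = 248.1/EI
  span EF: point load 176 at a = 3.3: Pab(L + b)/(6LEI) = 298.1/EI
  relative rotation θ_0 = (533.1 + 546.3)/EI = 1079/EI
A unit hogging moment at E produces rotation L₁/(3EI) + L₂/(3EI) = 4.667/EI.
Compatibility: M_E·(L₁+L₂)/(3EI) = θ_0, giving M_E = 231.3 kN·m (hogging).
Span EF, ΣM about F: R_E^{EF}·5.5 = 748.1 + 231.3, so R_E^{EF} = 178.1 kN and R_F = 307.2 − 178.1 = 129.2 kN.

R_F = 129.2 kN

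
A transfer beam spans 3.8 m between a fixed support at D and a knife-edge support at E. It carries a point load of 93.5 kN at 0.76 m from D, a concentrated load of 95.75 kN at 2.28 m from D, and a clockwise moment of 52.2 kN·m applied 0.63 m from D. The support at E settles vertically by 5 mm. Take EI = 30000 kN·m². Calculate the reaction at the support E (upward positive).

Take the reaction at E as the redundant and release it; the primary structure is a cantilever fixed at D.
Free-end deflection of the primary structure under the applied loading (downward +):
  point load 93.5 at a = 0.76: Pa²(3L − a)/(6EI) = 95.77/EI
  point load 95.75 at a = 2.28: Pa²(3L − a)/(6EI) = 756.6/EI
  clockwise couple 52.2 at a = 0.63: M₀a(2L − a)/(2EI) = 114.6/EI
  δ_0 = 967/EI
Flexibility coefficient — unit upward force at E: δ_{EE} = L³/(3EI) = 18.29/EI.
With EI = 30000 kN·m²: δ_0 = 0.032232 m and δ_{EE} = 0.00061 m/kN.
Compatibility — the beam at E must follow the support down by 0.005 m: δ_0 − R_E·δ_{EE} = 0.005, so R_E = (0.032232 − 0.005)/0.00061 = 44.67 kN.

R_E = 44.67 kN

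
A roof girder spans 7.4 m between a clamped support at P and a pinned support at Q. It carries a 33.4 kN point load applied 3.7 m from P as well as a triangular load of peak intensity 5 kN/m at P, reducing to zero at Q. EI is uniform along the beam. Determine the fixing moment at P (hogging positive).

Remove the prop at Q; the released (primary) structure is a cantilever built in at P.
Downward deflection at the released point Q due to the loads:
  point load 33.4 at a = 3.7: Pa²(3L − a)/(6EI) = 1410/EI
  triangular load, peak 5 at the fixed end: w₀L⁴/(30EI) = 499.8/EI
  δ_0 = 1910/EI
Tip deflection under a unit load at Q: L³/(3EI) = 135.1/EI.
The prop prevents deflection at Q: R_Q = δ_0/δ_{QQ} = 1910/135.1 = 14.14 kN.
Moment equilibrium about P: M_P = Σ(load moments about P) − R_Q·L = 169.2 − 14.14×7.4 = 64.6 kN·m.

M_P = 64.6 kN·m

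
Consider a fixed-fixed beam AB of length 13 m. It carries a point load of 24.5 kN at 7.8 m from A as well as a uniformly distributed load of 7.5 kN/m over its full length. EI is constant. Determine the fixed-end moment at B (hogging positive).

Release both end moments; the primary structure is a simply-supported span AB with redundants M_A and M_B.
On the primary (simply-supported) span, the end slopes from the loading are:
  at A: point load 24.5 at a = 7.8: Pab(L + b)/(6LEI) = 231.9/EI
  at B: point load 24.5 at a = 7.8: Pab(L + a)/(6LEI) = 265/EI
  at A: UDL 7.5: wL³/(24EI) = 686.6/EI
  at B: UDL 7.5: wL³/(24EI) = 686.6/EI
  θ_A0 = 918.4/EI,  θ_B0 = 951.6/EI
Flexibility coefficients: a unit moment at one end gives L/(3EI) there and L/(6EI) at the far end, so f₁₁ = f₂₂ = 4.333/EI and f₁₂ = f₂₁ = 2.167/EI.
Compatibility — zero rotation at each built-in end:
  4.333 M_A + 2.167 M_B = 918.4
  2.167 M_A + 4.333 M_B = 951.6
Solving the pair gives M_A = 136.2 kN·m and M_B = 151.5 kN·m (hogging).

M_B = 151.5 kN·m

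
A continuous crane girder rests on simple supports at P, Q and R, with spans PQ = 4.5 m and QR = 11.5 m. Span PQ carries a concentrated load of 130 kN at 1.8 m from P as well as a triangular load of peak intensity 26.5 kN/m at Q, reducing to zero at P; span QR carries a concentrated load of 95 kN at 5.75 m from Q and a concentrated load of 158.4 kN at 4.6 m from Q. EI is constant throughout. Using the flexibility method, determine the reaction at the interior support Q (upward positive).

R_Q = 369.2 kN

Insert a hinge at Q; M_Q is the redundant, and each span becomes simply supported.
End slopes at the hinge Q, treating each span as simply supported:
  span PQ: point load 130 at a = 1.8: Pab(L + a)/(6LEI) = 147.4/EI
  span PQ: triangular load, peak 26.5: w₀L³/(45EI) = 53.66/EI
  span QR: point load 95 at a = 5.75: Pab(L + b)/(6LEI) = 785.2/EI
  span QR: point load 158.4 at a = 4.6: Pab(L + b)/(6LEI) = 1341/EI
  relative rotation θ_0 = (201.1 + 2126)/EI = 2327/EI
A unit hogging moment at Q produces rotation L₁/(3EI) + L₂/(3EI) = 5.333/EI.
Slope continuity at Q: θ_0 = M_Q·5.333/EI, so M_Q = 2327/5.333 = 436.3 kN·m (hogging).
Span PQ, ΣM about P with M_Q applied at Q: R_Q^{PQ}·4.5 = 412.9 + 436.3, so R_Q^{PQ} = 188.7 kN and R_P = 189.6 − 188.7 = 0.9161 kN.
Span QR, ΣM about R: R_Q^{QR}·11.5 = 1639 + 436.3, so R_Q^{QR} = 180.5 kN and R_R = 253.4 − 180.5 = 72.92 kN.
R_Q = 188.7 + 180.5 = 369.2 kN.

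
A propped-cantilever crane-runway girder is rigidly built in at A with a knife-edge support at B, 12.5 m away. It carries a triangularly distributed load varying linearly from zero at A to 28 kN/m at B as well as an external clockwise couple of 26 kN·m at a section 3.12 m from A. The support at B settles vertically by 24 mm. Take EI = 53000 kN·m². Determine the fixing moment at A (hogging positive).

M_A = 288.6 kN·m

Choose R_B as the redundant. The primary structure is the cantilever fixed at A.
Downward deflection at the released point B due to the loads:
  triangular load, peak 28 at the free end: 11w₀L⁴/(120EI) = 62663/EI
  clockwise couple 26 at a = 3.12: M₀a(2L − a)/(2EI) = 887.5/EI
  δ_0 = 63550/EI
Tip deflection under a unit load at B: L³/(3EI) = 651/EI.
With EI = 53000 kN·m²: δ_0 = 1.1991 m and δ_{BB} = 0.012284 m/kN.
Compatibility — the beam at B must follow the support down by 0.024 m: δ_0 − R_B·δ_{BB} = 0.024, so R_B = (1.1991 − 0.024)/0.012284 = 95.66 kN.
Moment equilibrium about A: M_A = Σ(load moments about A) − R_B·L = 1484 − 95.66×12.5 = 288.6 kN·m.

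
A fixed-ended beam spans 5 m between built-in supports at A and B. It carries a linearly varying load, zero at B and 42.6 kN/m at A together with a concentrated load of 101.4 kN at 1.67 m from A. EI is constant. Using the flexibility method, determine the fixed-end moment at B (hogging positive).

M_B = 73.17 kN·m

Take the two fixed-end moments M_A, M_B as redundants; the released structure is the simple span AB.
Simple-span end rotations at A and B under the given loads:
  at A: triangular load, peak 42.6: w₀L³/(45EI) = 118.3/EI
  at B: triangular load, peak 42.6: 7w₀L³/(360EI) = 103.5/EI
  at A: point load 101.4 at a = 1.67: Pab(L + b)/(6LEI) = 156.6/EI
  at B: point load 101.4 at a = 1.67: Pab(L + a)/(6LEI) = 125.4/EI
  θ_A0 = 274.9/EI,  θ_B0 = 228.9/EI
Flexibility coefficients: a unit moment at one end gives L/(3EI) there and L/(6EI) at the far end, so f₁₁ = f₂₂ = 1.667/EI and f₁₂ = f₂₁ = 0.8333/EI.
Compatibility — zero rotation at each built-in end:
  1.667 M_A + 0.8333 M_B = 274.9
  0.8333 M_A + 1.667 M_B = 228.9
Solving the pair gives M_A = 128.4 kN·m and M_B = 73.17 kN·m (hogging).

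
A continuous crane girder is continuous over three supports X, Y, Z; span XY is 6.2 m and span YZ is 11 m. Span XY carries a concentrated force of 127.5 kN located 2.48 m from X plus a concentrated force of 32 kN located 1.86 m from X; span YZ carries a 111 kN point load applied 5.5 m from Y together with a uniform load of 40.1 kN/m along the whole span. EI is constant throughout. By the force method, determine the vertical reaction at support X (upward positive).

Insert a hinge at Y; M_Y is the redundant, and each span becomes simply supported.
Discontinuity in slope at Y on the released structure — sum the simple-span end rotations:
  span XY: point load 127.5 at a = 2.48: Pab(L + a)/(6LEI) = 274.5/EI
  span XY: point load 32 at a = 1.86: Pab(L + a)/(6LEI) = 55.97/EI
  span YZ: point load 111 at a = 5.5: Pab(L + b)/(6LEI) = 839.4/EI
  span YZ: UDL 40.1: wL³/(24EI) = 2224/EI
  relative rotation θ_0 = (330.4 + 3063)/EI = 3394/EI
A unit hogging moment at Y produces rotation L₁/(3EI) + L₂/(3EI) = 5.733/EI.
Slope continuity at Y: θ_0 = M_Y·5.733/EI, so M_Y = 3394/5.733 = 591.9 kN·m (hogging).
Span XY, ΣM about X with M_Y applied at Y: R_Y^{XY}·6.2 = 375.7 + 591.9, so R_Y^{XY} = 156.1 kN and R_X = 159.5 − 156.1 = 3.427 kN.

R_X = 3.427 kN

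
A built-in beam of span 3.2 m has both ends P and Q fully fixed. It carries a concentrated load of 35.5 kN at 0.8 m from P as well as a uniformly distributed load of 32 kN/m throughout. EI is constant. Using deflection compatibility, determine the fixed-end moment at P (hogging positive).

Take the two fixed-end moments M_P, M_Q as redundants; the released structure is the simple span PQ.
End rotations of the released simple span under the applied load (×1/EI):
  at P: point load 35.5 at a = 0.8: Pab(L + b)/(6LEI) = 19.88/EI
  at Q: point load 35.5 at a = 0.8: Pab(L + a)/(6LEI) = 14.2/EI
  at P: UDL 32: wL³/(24EI) = 43.69/EI
  at Q: UDL 32: wL³/(24EI) = 43.69/EI
  θ_P0 = 63.57/EI,  θ_Q0 = 57.89/EI
Flexibility coefficients: a unit moment at one end gives L/(3EI) there and L/(6EI) at the far end, so f₁₁ = f₂₂ = 1.067/EI and f₁₂ = f₂₁ = 0.5333/EI.
Compatibility — zero rotation at each built-in end:
  1.067 M_P + 0.5333 M_Q = 63.57
  0.5333 M_P + 1.067 M_Q = 57.89
Solving the pair gives M_P = 43.28 kN·m and M_Q = 32.63 kN·m (hogging).

M_P = 43.28 kN·m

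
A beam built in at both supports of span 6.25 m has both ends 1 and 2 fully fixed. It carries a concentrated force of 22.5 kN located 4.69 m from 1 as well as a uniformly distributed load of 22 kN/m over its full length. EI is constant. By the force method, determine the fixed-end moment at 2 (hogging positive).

Take the two fixed-end moments M_1, M_2 as redundants; the released structure is the simple span 12.
End rotations of the released simple span under the applied load (×1/EI):
  at 1: point load 22.5 at a = 4.69: Pab(L + b)/(6LEI) = 34.28/EI
  at 2: point load 22.5 at a = 4.69: Pab(L + a)/(6LEI) = 48.02/EI
  at 1: UDL 22: wL³/(24EI) = 223.8/EI
  at 2: UDL 22: wL³/(24EI) = 223.8/EI
  θ_10 = 258.1/EI,  θ_20 = 271.8/EI
Flexibility coefficients: a unit moment at one end gives L/(3EI) there and L/(6EI) at the far end, so f₁₁ = f₂₂ = 2.083/EI and f₁₂ = f₂₁ = 1.042/EI.
Compatibility — zero rotation at each built-in end:
  2.083 M_1 + 1.042 M_2 = 258.1
  1.042 M_1 + 2.083 M_2 = 271.8
Solving the pair gives M_1 = 78.19 kN·m and M_2 = 91.38 kN·m (hogging).

M_2 = 91.38 kN·m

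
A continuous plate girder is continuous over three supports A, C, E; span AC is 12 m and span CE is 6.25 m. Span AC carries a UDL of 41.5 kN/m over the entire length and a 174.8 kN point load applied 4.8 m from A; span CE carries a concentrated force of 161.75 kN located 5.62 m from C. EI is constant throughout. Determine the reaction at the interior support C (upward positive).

R_C = 515.3 kN

Insert a hinge at C; M_C is the redundant, and each span becomes simply supported.
Discontinuity in slope at C on the released structure — sum the simple-span end rotations:
  span AC: UDL 41.5: wL³/(24EI) = 2988/EI
  span AC: point load 174.8 at a = 4.8: Pab(L + a)/(6LEI) = 1410/EI
  span CE: point load 161.75 at a = 5.62: Pab(L + b)/(6LEI) = 105.1/EI
  relative rotation θ_0 = (4398 + 105.1)/EI = 4503/EI
A unit hogging moment at C produces rotation L₁/(3EI) + L₂/(3EI) = 6.083/EI.
Slope continuity at C: θ_0 = M_C·6.083/EI, so M_C = 4503/6.083 = 740.2 kN·m (hogging).
Span AC, ΣM about A with M_C applied at C: R_C^{AC}·12 = 3827 + 740.2, so R_C^{AC} = 380.6 kN and R_A = 672.8 − 380.6 = 292.2 kN.
Span CE, ΣM about E: R_C^{CE}·6.25 = 101.9 + 740.2, so R_C^{CE} = 134.7 kN and R_E = 161.8 − 134.7 = 27.02 kN.
R_C = 380.6 + 134.7 = 515.3 kN.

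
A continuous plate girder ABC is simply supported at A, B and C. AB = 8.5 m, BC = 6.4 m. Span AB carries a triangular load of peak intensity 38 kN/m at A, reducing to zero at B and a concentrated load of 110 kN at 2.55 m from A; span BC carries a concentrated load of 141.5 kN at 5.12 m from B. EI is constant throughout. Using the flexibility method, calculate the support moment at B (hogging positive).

Release continuity at B by inserting a hinge; the redundant is the internal moment M_B. The primary structure is two simply-supported spans AB and BC.
Rotations at B on the released spans (each span's end-slope, ×1/EI):
  span AB: triangular load, peak 38: 7w₀L³/(360EI) = 453.8/EI
  span AB: point load 110 at a = 2.55: Pab(L + a)/(6LEI) = 361.6/EI
  span BC: point load 141.5 at a = 5.12: Pab(L + b)/(6LEI) = 185.5/EI
  relative rotation θ_0 = (815.4 + 185.5)/EI = 1001/EI
A unit hogging moment at B produces rotation L₁/(3EI) + L₂/(3EI) = 4.967/EI.
Compatibility: M_B·(L₁+L₂)/(3EI) = θ_0, giving M_B = 201.5 kN·m (hogging).

M_B = 201.5 kN·m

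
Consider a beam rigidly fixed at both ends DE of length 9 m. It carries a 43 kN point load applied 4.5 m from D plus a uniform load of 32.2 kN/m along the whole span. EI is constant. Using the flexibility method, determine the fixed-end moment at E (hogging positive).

M_E = 265.7 kN·m

Release both end moments; the primary structure is a simply-supported span DE with redundants M_D and M_E.
End rotations of the released simple span under the applied load (×1/EI):
  at D: point load 43 at a = 4.5: Pab(L + b)/(6LEI) = 217.7/EI
  at E: point load 43 at a = 4.5: Pab(L + a)/(6LEI) = 217.7/EI
  at D: UDL 32.2: wL³/(24EI) = 978.1/EI
  at E: UDL 32.2: wL³/(24EI) = 978.1/EI
  θ_D0 = 1196/EI,  θ_E0 = 1196/EI
Flexibility coefficients: a unit moment at one end gives L/(3EI) there and L/(6EI) at the far end, so f₁₁ = f₂₂ = 3/EI and f₁₂ = f₂₁ = 1.5/EI.
Compatibility — zero rotation at each built-in end:
  3 M_D + 1.5 M_E = 1196
  1.5 M_D + 3 M_E = 1196
Solving the pair gives M_D = 265.7 kN·m and M_E = 265.7 kN·m (hogging).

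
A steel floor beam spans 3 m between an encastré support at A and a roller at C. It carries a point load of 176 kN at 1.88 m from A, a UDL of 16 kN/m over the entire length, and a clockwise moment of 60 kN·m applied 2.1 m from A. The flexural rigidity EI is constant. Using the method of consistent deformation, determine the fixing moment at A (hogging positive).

M_A = 80.92 kN·m

Remove the prop at C; the released (primary) structure is a cantilever built in at A.
Deflection at C on the released cantilever, summing each load's contribution:
  point load 176 at a = 1.88: Pa²(3L − a)/(6EI) = 738.2/EI
  UDL 16: wL⁴/(8EI) = 162/EI
  clockwise couple 60 at a = 2.1: M₀a(2L − a)/(2EI) = 245.7/EI
  δ_0 = 1146/EI
Tip deflection under a unit load at C: L³/(3EI) = 9/EI.
The prop prevents deflection at C: R_C = δ_0/δ_{CC} = 1146/9 = 127.3 kN.
Moment equilibrium about A: M_A = Σ(load moments about A) − R_C·L = 462.9 − 127.3×3 = 80.92 kN·m.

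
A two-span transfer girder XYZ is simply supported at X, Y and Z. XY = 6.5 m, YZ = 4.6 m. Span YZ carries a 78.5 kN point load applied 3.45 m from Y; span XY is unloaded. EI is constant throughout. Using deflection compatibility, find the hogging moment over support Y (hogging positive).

M_Y = 17.54 kN·m

Take M_Y as the redundant. Released structure: two simple spans XY and YZ with a hinge at Y.
Discontinuity in slope at Y on the released structure — sum the simple-span end rotations:
  span YZ: point load 78.5 at a = 3.45: Pab(L + b)/(6LEI) = 64.89/EI
  relative rotation θ_0 = (0 + 64.89)/EI = 64.89/EI
A unit hogging moment at Y produces rotation L₁/(3EI) + L₂/(3EI) = 3.7/EI.
Slope continuity at Y: θ_0 = M_Y·3.7/EI, so M_Y = 64.89/3.7 = 17.54 kN·m (hogging).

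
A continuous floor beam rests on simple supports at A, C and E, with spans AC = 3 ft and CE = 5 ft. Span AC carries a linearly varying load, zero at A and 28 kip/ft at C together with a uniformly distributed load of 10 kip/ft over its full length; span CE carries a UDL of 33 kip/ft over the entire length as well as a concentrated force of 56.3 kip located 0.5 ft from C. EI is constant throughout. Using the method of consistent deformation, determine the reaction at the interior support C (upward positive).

Release continuity at C by inserting a hinge; the redundant is the internal moment M_C. The primary structure is two simply-supported spans AC and CE.
Discontinuity in slope at C on the released structure — sum the simple-span end rotations:
  span AC: triangular load, peak 28: w₀L³/(45EI) = 16.8/EI
  span AC: UDL 10: wL³/(24EI) = 11.25/EI
  span CE: UDL 33: wL³/(24EI) = 171.9/EI
  span CE: point load 56.3 at a = 0.5: Pab(L + b)/(6LEI) = 40.11/EI
  relative rotation θ_0 = (28.05 + 212)/EI = 240/EI
A unit hogging moment at C produces rotation L₁/(3EI) + L₂/(3EI) = 2.667/EI.
Slope continuity at C: θ_0 = M_C·2.667/EI, so M_C = 240/2.667 = 90.01 kip·ft (hogging).
Span AC, ΣM about A with M_C applied at C: R_C^{AC}·3 = 129 + 90.01, so R_C^{AC} = 73 kip and R_A = 72 − 73 = -1.005 kip.
Span CE, ΣM about E: R_C^{CE}·5 = 665.9 + 90.01, so R_C^{CE} = 151.2 kip and R_E = 221.3 − 151.2 = 70.13 kip.
R_C = 73 + 151.2 = 224.2 kip.

R_C = 224.2 kip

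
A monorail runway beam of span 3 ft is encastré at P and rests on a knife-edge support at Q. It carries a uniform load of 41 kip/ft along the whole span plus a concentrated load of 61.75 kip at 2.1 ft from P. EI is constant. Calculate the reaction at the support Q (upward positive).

R_Q = 80.92 kip

Choose R_Q as the redundant. The primary structure is the cantilever fixed at P.
Downward deflection at the released point Q due to the loads:
  UDL 41: wL⁴/(8EI) = 415.1/EI
  point load 61.75 at a = 2.1: Pa²(3L − a)/(6EI) = 313.2/EI
  δ_0 = 728.3/EI
Flexibility coefficient — unit upward force at Q: δ_{QQ} = L³/(3EI) = 9/EI.
Compatibility at Q: δ_0 − R_Q·δ_{QQ} = 0, so R_Q = 728.3/9 = 80.92 kip.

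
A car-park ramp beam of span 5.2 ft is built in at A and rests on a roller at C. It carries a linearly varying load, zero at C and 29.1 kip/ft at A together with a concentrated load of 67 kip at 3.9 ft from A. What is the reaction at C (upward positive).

R_C = 57.53 kip

Take the reaction at C as the redundant and release it; the primary structure is a cantilever fixed at A.
Deflection at C on the released cantilever, summing each load's contribution:
  triangular load, peak 29.1 at the fixed end: w₀L⁴/(30EI) = 709.2/EI
  point load 67 at a = 3.9: Pa²(3L − a)/(6EI) = 1987/EI
  δ_0 = 2696/EI
Flexibility coefficient — unit upward force at C: δ_{CC} = L³/(3EI) = 46.87/EI.
The prop prevents deflection at C: R_C = δ_0/δ_{CC} = 2696/46.87 = 57.53 kip.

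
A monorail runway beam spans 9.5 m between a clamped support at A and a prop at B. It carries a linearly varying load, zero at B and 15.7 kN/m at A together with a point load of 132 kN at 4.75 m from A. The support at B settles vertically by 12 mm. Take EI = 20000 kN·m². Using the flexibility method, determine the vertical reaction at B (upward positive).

Take the reaction at B as the redundant and release it; the primary structure is a cantilever fixed at A.
Primary-structure tip deflection at B by superposition:
  triangular load, peak 15.7 at the fixed end: w₀L⁴/(30EI) = 4263/EI
  point load 132 at a = 4.75: Pa²(3L − a)/(6EI) = 11789/EI
  δ_0 = 16051/EI
Flexibility coefficient — unit upward force at B: δ_{BB} = L³/(3EI) = 285.8/EI.
With EI = 20000 kN·m²: δ_0 = 0.80257 m and δ_{BB} = 0.01429 m/kN.
Compatibility — the beam at B must follow the support down by 0.012 m: δ_0 − R_B·δ_{BB} = 0.012, so R_B = (0.80257 − 0.012)/0.01429 = 55.33 kN.

R_B = 55.33 kN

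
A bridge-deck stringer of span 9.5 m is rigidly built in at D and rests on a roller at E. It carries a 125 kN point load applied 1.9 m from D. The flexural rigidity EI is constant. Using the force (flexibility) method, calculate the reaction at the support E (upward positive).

R_E = 7 kN

Release the roller at E. Primary structure: cantilever fixed at D.
Primary-structure tip deflection at E by superposition:
  point load 125 at a = 1.9: Pa²(3L − a)/(6EI) = 2001/EI
Flexibility coefficient — unit upward force at E: δ_{EE} = L³/(3EI) = 285.8/EI.
The prop prevents deflection at E: R_E = δ_0/δ_{EE} = 2001/285.8 = 7 kN.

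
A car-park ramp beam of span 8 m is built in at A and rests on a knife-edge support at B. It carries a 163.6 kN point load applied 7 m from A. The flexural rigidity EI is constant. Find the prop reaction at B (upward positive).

R_B = 133.1 kN

Choose R_B as the redundant. The primary structure is the cantilever fixed at A.
Deflection at B on the released cantilever, summing each load's contribution:
  point load 163.6 at a = 7: Pa²(3L − a)/(6EI) = 22713/EI
Tip deflection under a unit load at B: L³/(3EI) = 170.7/EI.
The prop prevents deflection at B: R_B = δ_0/δ_{BB} = 22713/170.7 = 133.1 kN.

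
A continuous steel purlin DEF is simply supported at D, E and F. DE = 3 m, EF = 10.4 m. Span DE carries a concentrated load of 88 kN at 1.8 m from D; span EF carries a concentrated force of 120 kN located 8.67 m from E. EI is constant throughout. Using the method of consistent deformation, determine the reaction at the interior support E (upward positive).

Release continuity at E by inserting a hinge; the redundant is the internal moment M_E. The primary structure is two simply-supported spans DE and EF.
End slopes at the hinge E, treating each span as simply supported:
  span DE: point load 88 at a = 1.8: Pab(L + a)/(6LEI) = 50.69/EI
  span EF: point load 120 at a = 8.67: Pab(L + b)/(6LEI) = 349.9/EI
  relative rotation θ_0 = (50.69 + 349.9)/EI = 400.6/EI
A unit hogging moment at E produces rotation L₁/(3EI) + L₂/(3EI) = 4.467/EI.
Slope continuity at E: θ_0 = M_E·4.467/EI, so M_E = 400.6/4.467 = 89.68 kN·m (hogging).
Span DE, ΣM about D with M_E applied at E: R_E^{DE}·3 = 158.4 + 89.68, so R_E^{DE} = 82.69 kN and R_D = 88 − 82.69 = 5.307 kN.
Span EF, ΣM about F: R_E^{EF}·10.4 = 207.6 + 89.68, so R_E^{EF} = 28.58 kN and R_F = 120 − 28.58 = 91.42 kN.
R_E = 82.69 + 28.58 = 111.3 kN.

R_E = 111.3 kN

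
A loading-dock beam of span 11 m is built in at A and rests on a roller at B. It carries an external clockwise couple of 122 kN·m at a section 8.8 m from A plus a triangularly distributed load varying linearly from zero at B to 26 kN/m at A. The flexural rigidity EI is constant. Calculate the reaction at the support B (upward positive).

Choose R_B as the redundant. The primary structure is the cantilever fixed at A.
Free-end deflection of the primary structure under the applied loading (downward +):
  clockwise couple 122 at a = 8.8: M₀a(2L − a)/(2EI) = 7086/EI
  triangular load, peak 26 at the fixed end: w₀L⁴/(30EI) = 12689/EI
  δ_0 = 19775/EI
Tip deflection under a unit load at B: L³/(3EI) = 443.7/EI.
Compatibility at B: δ_0 − R_B·δ_{BB} = 0, so R_B = 19775/443.7 = 44.57 kN.

R_B = 44.57 kN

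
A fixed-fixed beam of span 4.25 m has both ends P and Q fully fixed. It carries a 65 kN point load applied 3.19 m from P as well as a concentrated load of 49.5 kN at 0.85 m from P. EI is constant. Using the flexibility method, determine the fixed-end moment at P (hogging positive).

M_P = 39.83 kN·m

Release both end moments; the primary structure is a simply-supported span PQ with redundants M_P and M_Q.
End rotations of the released simple span under the applied load (×1/EI):
  at P: point load 65 at a = 3.19: Pab(L + b)/(6LEI) = 45.77/EI
  at Q: point load 65 at a = 3.19: Pab(L + a)/(6LEI) = 64.13/EI
  at P: point load 49.5 at a = 0.85: Pab(L + b)/(6LEI) = 42.92/EI
  at Q: point load 49.5 at a = 0.85: Pab(L + a)/(6LEI) = 28.61/EI
  θ_P0 = 88.68/EI,  θ_Q0 = 92.74/EI
Flexibility coefficients: a unit moment at one end gives L/(3EI) there and L/(6EI) at the far end, so f₁₁ = f₂₂ = 1.417/EI and f₁₂ = f₂₁ = 0.7083/EI.
Compatibility — zero rotation at each built-in end:
  1.417 M_P + 0.7083 M_Q = 88.68
  0.7083 M_P + 1.417 M_Q = 92.74
Solving the pair gives M_P = 39.83 kN·m and M_Q = 45.55 kN·m (hogging).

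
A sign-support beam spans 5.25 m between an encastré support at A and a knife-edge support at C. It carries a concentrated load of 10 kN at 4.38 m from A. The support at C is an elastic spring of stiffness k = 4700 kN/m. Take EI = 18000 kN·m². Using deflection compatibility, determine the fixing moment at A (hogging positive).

M_A = 7.141 kN·m

Take the reaction at C as the redundant and release it; the primary structure is a cantilever fixed at A.
Downward deflection at the released point C due to the loads:
  point load 10 at a = 4.38: Pa²(3L − a)/(6EI) = 363.5/EI
Tip deflection under a unit load at C: L³/(3EI) = 48.23/EI.
With EI = 18000 kN·m²: δ_0 = 0.020197 m and δ_{CC} = 0.00268 m/kN.
Compatibility — the spring shortens by R_C/k under the reaction it provides: δ_0 − R_C·δ_{CC} = R_C/k. With 1/k = 0.000213 m/kN, R_C = δ_0 / (δ_{CC} + 1/k) = 0.020197 / (0.00268 + 0.000213) = 6.983 kN.
Moment equilibrium about A: M_A = Σ(load moments about A) − R_C·L = 43.8 − 6.983×5.25 = 7.141 kN·m.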